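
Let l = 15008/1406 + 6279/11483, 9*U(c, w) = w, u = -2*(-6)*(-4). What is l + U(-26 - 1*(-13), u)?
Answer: 142586923/24217647 ≈ 5.8877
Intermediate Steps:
u = -48 (u = 12*(-4) = -48)
U(c, w) = w/9
l = 90582569/8072549 (l = 15008*(1/1406) + 6279*(1/11483) = 7504/703 + 6279/11483 = 90582569/8072549 ≈ 11.221)
l + U(-26 - 1*(-13), u) = 90582569/8072549 + (⅑)*(-48) = 90582569/8072549 - 16/3 = 142586923/24217647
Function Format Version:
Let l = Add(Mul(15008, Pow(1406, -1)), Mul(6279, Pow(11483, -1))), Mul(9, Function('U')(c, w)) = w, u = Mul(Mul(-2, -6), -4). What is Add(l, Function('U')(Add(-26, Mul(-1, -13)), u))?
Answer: Rational(142586923, 24217647) ≈ 5.8877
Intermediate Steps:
u = -48 (u = Mul(12, -4) = -48)
Function('U')(c, w) = Mul(Rational(1, 9), w)
l = Rational(90582569, 8072549) (l = Add(Mul(15008, Rational(1, 1406)), Mul(6279, Rational(1, 11483))) = Add(Rational(7504, 703), Rational(6279, 11483)) = Rational(90582569, 8072549) ≈ 11.221)
Add(l, Function('U')(Add(-26, Mul(-1, -13)), u)) = Add(Rational(90582569, 8072549), Mul(Rational(1, 9), -48)) = Add(Rational(90582569, 8072549), Rational(-16, 3)) = Rational(142586923, 24217647)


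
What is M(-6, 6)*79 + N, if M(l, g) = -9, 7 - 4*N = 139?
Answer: -744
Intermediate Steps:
N = -33 (N = 7/4 - ¼*139 = 7/4 - 139/4 = -33)
M(-6, 6)*79 + N = -9*79 - 33 = -711 - 33 = -744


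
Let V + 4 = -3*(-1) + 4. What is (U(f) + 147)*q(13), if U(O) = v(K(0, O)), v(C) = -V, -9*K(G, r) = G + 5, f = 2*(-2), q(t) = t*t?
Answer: 24336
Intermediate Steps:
V = 3 (V = -4 + (-3*(-1) + 4) = -4 + (3 + 4) = -4 + 7 = 3)
q(t) = t²
f = -4
K(G, r) = -5/9 - G/9 (K(G, r) = -(G + 5)/9 = -(5 + G)/9 = -5/9 - G/9)
v(C) = -3 (v(C) = -1*3 = -3)
U(O) = -3
(U(f) + 147)*q(13) = (-3 + 147)*13² = 144*169 = 24336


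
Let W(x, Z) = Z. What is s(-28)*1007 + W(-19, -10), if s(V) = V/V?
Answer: 997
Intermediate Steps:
s(V) = 1
s(-28)*1007 + W(-19, -10) = 1*1007 - 10 = 1007 - 10 = 997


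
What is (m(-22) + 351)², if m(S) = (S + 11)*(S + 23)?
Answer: 115600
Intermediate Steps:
m(S) = (11 + S)*(23 + S)
(m(-22) + 351)² = ((253 + (-22)² + 34*(-22)) + 351)² = ((253 + 484 - 748) + 351)² = (-11 + 351)² = 340² = 115600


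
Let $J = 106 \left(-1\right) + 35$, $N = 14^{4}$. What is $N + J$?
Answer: $38345$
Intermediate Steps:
$N = 38416$
$J = -71$ ($J = -106 + 35 = -71$)
$N + J = 38416 - 71 = 38345$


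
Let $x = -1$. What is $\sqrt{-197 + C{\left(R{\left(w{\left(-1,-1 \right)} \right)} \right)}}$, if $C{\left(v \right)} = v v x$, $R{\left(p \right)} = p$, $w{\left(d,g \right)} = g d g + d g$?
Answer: $i \sqrt{197} \approx 14.036 i$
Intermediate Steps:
$w{\left(d,g \right)} = d g + d g^{2}$ ($w{\left(d,g \right)} = d g g + d g = d g^{2} + d g = d g + d g^{2}$)
$C{\left(v \right)} = - v^{2}$ ($C{\left(v \right)} = v v \left(-1\right) = v^{2} \left(-1\right) = - v^{2}$)
$\sqrt{-197 + C{\left(R{\left(w{\left(-1,-1 \right)} \right)} \right)}} = \sqrt{-197 - \left(\left(-1\right) \left(-1\right) \left(1 - 1\right)\right)^{2}} = \sqrt{-197 - \left(\left(-1\right) \left(-1\right) 0\right)^{2}} = \sqrt{-197 - 0^{2}} = \sqrt{-197 - 0} = \sqrt{-197 + 0} = \sqrt{-197} = i \sqrt{197}$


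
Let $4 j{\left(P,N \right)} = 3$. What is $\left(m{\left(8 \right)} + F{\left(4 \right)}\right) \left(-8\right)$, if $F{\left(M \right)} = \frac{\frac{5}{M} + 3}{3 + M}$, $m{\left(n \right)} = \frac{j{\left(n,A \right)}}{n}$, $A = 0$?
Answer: $- \frac{157}{28} \approx -5.6071$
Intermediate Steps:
$j{\left(P,N \right)} = \frac{3}{4}$ ($j{\left(P,N \right)} = \frac{1}{4} \cdot 3 = \frac{3}{4}$)
$m{\left(n \right)} = \frac{3}{4 n}$
$F{\left(M \right)} = \frac{3 + \frac{5}{M}}{3 + M}$
$\left(m{\left(8 \right)} + F{\left(4 \right)}\right) \left(-8\right) = \left(\frac{3}{4 \cdot 8} + \frac{5 + 3 \cdot 4}{4 \left(3 + 4\right)}\right) \left(-8\right) = \left(\frac{3}{4} \cdot \frac{1}{8} + \frac{5 + 12}{4 \cdot 7}\right) \left(-8\right) = \left(\frac{3}{32} + \frac{1}{4} \cdot \frac{1}{7} \cdot 17\right) \left(-8\right) = \left(\frac{3}{32} + \frac{17}{28}\right) \left(-8\right) = \frac{157}{224} \left(-8\right) = - \frac{157}{28}$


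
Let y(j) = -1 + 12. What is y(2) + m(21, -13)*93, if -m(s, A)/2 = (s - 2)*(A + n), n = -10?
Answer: 81293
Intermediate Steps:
m(s, A) = -2*(-10 + A)*(-2 + s) (m(s, A) = -2*(s - 2)*(A - 10) = -2*(-2 + s)*(-10 + A) = -2*(-10 + A)*(-2 + s))
y(j) = 11
y(2) + m(21, -13)*93 = 11 + (-40 + 4*(-13) + 20*21 - 2*(-13)*21)*93 = 11 + (-40 - 52 + 420 + 546)*93 = 11 + 874*93 = 11 + 81282 = 81293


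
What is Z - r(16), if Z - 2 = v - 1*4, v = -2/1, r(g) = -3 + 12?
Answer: -13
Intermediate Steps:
r(g) = 9
v = -2 (v = -2*1 = -2)
Z = -4 (Z = 2 + (-2 - 1*4) = 2 + (-2 - 4) = 2 - 6 = -4)
Z - r(16) = -4 - 1*9 = -4 - 9 = -13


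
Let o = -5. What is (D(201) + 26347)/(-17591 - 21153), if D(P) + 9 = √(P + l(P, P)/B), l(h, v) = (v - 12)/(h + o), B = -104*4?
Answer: -13169/19372 - √426102222/56411264 ≈ -0.68016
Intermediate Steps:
B = -416
l(h, v) = (-12 + v)/(-5 + h) (l(h, v) = (v - 12)/(h - 5) = (-12 + v)/(-5 + h))
D(P) = -9 + √(P - (-12 + P)/(416*(-5 + P))) (D(P) = -9 + √(P + ((-12 + P)/(-5 + P))/(-416)) = -9 + √(P + ((-12 + P)/(-5 + P))*(-1/416)) = -9 + √(P - (-12 + P)/(416*(-5 + P))))
(D(201) + 26347)/(-17591 - 21153) = ((-9 + √(312/(-5 + 201) + 10816*201 - 26*201/(-5 + 201))/104) + 26347)/(-17591 - 21153) = ((-9 + √(312/196 + 2174016 - 26*201/196)/104) + 26347)/(-38744) = ((-9 + √(312*(1/196) + 2174016 - 26*201*1/196)/104) + 26347)*(-1/38744) = ((-9 + √(78/49 + 2174016 - 2613/98)/104) + 26347)*(-1/38744) = ((-9 + √(30435873/14)/104) + 26347)*(-1/38744) = ((-9 + (√426102222/14)/104) + 26347)*(-1/38744) = ((-9 + √426102222/1456) + 26347)*(-1/38744) = (26338 + √426102222/1456)*(-1/38744) = -13169/19372 - √426102222/56411264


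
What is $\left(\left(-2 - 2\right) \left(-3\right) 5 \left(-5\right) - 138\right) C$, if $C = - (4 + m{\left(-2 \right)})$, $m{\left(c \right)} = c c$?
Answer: $3504$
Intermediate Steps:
$m{\left(c \right)} = c^{2}$
$C = -8$ ($C = - (4 + \left(-2\right)^{2}) = - (4 + 4) = \left(-1\right) 8 = -8$)
$\left(\left(-2 - 2\right) \left(-3\right) 5 \left(-5\right) - 138\right) C = \left(\left(-2 - 2\right) \left(-3\right) 5 \left(-5\right) - 138\right) \left(-8\right) = \left(\left(-4\right) \left(-3\right) 5 \left(-5\right) - 138\right) \left(-8\right) = \left(12 \cdot 5 \left(-5\right) - 138\right) \left(-8\right) = \left(60 \left(-5\right) - 138\right) \left(-8\right) = \left(-300 - 138\right) \left(-8\right) = \left(-438\right) \left(-8\right) = 3504$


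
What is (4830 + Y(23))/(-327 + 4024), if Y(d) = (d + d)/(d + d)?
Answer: 4831/3697 ≈ 1.3067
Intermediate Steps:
Y(d) = 1 (Y(d) = (2*d)/((2*d)) = (2*d)*(1/(2*d)) = 1)
(4830 + Y(23))/(-327 + 4024) = (4830 + 1)/(-327 + 4024) = 4831/3697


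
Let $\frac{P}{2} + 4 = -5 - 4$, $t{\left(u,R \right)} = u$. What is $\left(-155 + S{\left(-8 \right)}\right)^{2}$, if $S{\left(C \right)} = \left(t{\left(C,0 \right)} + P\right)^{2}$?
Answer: $1002001$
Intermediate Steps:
$P = -26$ ($P = -8 + 2 \left(-5 - 4\right) = -8 + 2 \left(-9\right) = -8 - 18 = -26$)
$S{\left(C \right)} = \left(-26 + C\right)^{2}$ ($S{\left(C \right)} = \left(C - 26\right)^{2} = \left(-26 + C\right)^{2}$)
$\left(-155 + S{\left(-8 \right)}\right)^{2} = \left(-155 + \left(-26 - 8\right)^{2}\right)^{2} = \left(-155 + \left(-34\right)^{2}\right)^{2} = \left(-155 + 1156\right)^{2} = 1001^{2} = 1002001$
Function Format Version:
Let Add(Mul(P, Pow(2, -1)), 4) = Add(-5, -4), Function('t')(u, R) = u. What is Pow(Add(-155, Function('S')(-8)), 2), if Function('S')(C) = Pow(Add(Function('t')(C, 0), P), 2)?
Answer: 1002001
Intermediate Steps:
P = -26 (P = Add(-8, Mul(2, Add(-5, -4))) = Add(-8, Mul(2, -9)) = Add(-8, -18) = -26)
Function('S')(C) = Pow(Add(-26, C), 2) (Function('S')(C) = Pow(Add(C, -26), 2) = Pow(Add(-26, C), 2))
Pow(Add(-155, Function('S')(-8)), 2) = Pow(Add(-155, Pow(Add(-26, -8), 2)), 2) = Pow(Add(-155, Pow(-34, 2)), 2) = Pow(Add(-155, 1156), 2) = Pow(1001, 2) = 1002001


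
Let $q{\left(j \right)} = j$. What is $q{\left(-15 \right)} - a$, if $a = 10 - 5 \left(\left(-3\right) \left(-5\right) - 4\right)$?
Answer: $30$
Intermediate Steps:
$a = -45$ ($a = 10 - 5 \left(15 - 4\right) = 10 - 55 = -45$)
$q{\left(-15 \right)} - a = -15 - -45 = -15 + 45 = 30$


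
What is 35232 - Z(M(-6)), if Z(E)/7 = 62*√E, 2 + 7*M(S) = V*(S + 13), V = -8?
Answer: 35232 - 62*I*√406 ≈ 35232.0 - 1249.3*I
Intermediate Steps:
M(S) = -106/7 - 8*S/7 (M(S) = -2/7 + (-8*(S + 13))/7 = -2/7 + (-8*(13 + S))/7 = -2/7 + (-104 - 8*S)/7 = -2/7 + (-104/7 - 8*S/7) = -106/7 - 8*S/7)
Z(E) = 434*√E (Z(E) = 7*(62*√E) = 434*√E)
35232 - Z(M(-6)) = 35232 - 434*√(-106/7 - 8/7*(-6)) = 35232 - 434*√(-106/7 + 48/7) = 35232 - 434*√(-58/7) = 35232 - 434*I*√406/7 = 35232 - 62*I*√406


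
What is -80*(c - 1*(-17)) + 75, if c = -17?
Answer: 75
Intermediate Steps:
-80*(c - 1*(-17)) + 75 = -80*(-17 - 1*(-17)) + 75 = -80*(-17 + 17) + 75 = -80*0 + 75 = 0 + 75 = 75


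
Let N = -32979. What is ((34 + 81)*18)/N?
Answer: -690/10993 ≈ -0.062767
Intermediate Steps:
((34 + 81)*18)/N = ((34 + 81)*18)/(-32979) = (115*18)*(-1/32979) = 2070*(-1/32979) = -690/10993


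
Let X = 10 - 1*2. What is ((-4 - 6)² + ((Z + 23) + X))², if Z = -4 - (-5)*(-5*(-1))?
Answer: 23104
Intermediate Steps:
Z = 21 (Z = -4 - (-5)*5 = -4 - 5*(-5) = -4 + 25 = 21)
X = 8 (X = 10 - 2 = 8)
((-4 - 6)² + ((Z + 23) + X))² = ((-4 - 6)² + ((21 + 23) + 8))² = ((-10)² + (44 + 8))² = (100 + 52)² = 152² = 23104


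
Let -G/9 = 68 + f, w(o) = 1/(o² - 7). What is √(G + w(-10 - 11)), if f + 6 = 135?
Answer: I*√333954754/434 ≈ 42.107*I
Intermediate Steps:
f = 129 (f = -6 + 135 = 129)
w(o) = 1/(-7 + o²)
G = -1773 (G = -9*(68 + 129) = -9*197 = -1773)
√(G + w(-10 - 11)) = √(-1773 + 1/(-7 + (-10 - 11)²)) = √(-1773 + 1/(-7 + (-21)²)) = √(-1773 + 1/(-7 + 441)) = √(-1773 + 1/434) = √(-769481/434) = I*√333954754/434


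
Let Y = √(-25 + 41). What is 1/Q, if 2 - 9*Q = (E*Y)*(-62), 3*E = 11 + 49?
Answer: 3/1654 ≈ 0.0018138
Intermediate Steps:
Y = 4 (Y = √16 = 4)
E = 20 (E = (11 + 49)/3 = (⅓)*60 = 20)
Q = 1654/3 (Q = 2/9 - 20*4*(-62)/9 = 2/9 - 80*(-62)/9 = 2/9 - ⅑*(-4960) = 2/9 + 4960/9 = 1654/3 ≈ 551.33)
1/Q = 1/(1654/3) = 3/1654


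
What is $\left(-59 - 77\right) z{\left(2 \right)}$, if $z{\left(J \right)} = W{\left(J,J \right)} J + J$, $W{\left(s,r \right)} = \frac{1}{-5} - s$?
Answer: $\frac{1632}{5} \approx 326.4$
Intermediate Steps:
$W{\left(s,r \right)} = - \frac{1}{5} - s$
$z{\left(J \right)} = J + J \left(- \frac{1}{5} - J\right)$ ($z{\left(J \right)} = \left(- \frac{1}{5} - J\right) J + J = J \left(- \frac{1}{5} - J\right) + J = J + J \left(- \frac{1}{5} - J\right)$)
$\left(-59 - 77\right) z{\left(2 \right)} = \left(-59 - 77\right) \frac{1}{5} \cdot 2 \left(4 - 10\right) = - 136 \cdot \frac{1}{5} \cdot 2 \left(4 - 10\right) = - 136 \cdot \frac{1}{5} \cdot 2 \left(-6\right) = \left(-136\right) \left(- \frac{12}{5}\right) = \frac{1632}{5}$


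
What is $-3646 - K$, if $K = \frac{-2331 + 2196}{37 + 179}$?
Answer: $- \frac{29163}{8} \approx -3645.4$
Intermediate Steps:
$K = - \frac{5}{8}$ ($K = - \frac{135}{216} = \left(-135\right) \frac{1}{216} = - \frac{5}{8} \approx -0.625$)
$-3646 - K = -3646 - - \frac{5}{8} = -3646 + \frac{5}{8} = - \frac{29163}{8}$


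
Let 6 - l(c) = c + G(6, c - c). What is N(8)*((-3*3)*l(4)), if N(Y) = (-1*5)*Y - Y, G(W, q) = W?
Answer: -1728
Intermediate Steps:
l(c) = -c (l(c) = 6 - (c + 6) = 6 - (6 + c) = 6 + (-6 - c) = -c)
N(Y) = -6*Y (N(Y) = -5*Y - Y = -6*Y)
N(8)*((-3*3)*l(4)) = (-6*8)*((-3*3)*(-1*4)) = -(-432)*(-4) = -48*36 = -1728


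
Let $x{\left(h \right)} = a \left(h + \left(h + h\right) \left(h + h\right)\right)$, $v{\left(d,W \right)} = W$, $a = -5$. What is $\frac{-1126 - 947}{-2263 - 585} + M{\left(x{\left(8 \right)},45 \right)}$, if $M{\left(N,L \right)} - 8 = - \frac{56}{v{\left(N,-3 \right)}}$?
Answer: $\frac{234059}{8544} \approx 27.395$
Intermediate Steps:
$x{\left(h \right)} = - 20 h^{2} - 5 h$ ($x{\left(h \right)} = - 5 \left(h + \left(h + h\right) \left(h + h\right)\right) = - 5 \left(h + 2 h 2 h\right) = - 5 \left(h + 4 h^{2}\right) = - 20 h^{2} - 5 h$)
$M{\left(N,L \right)} = \frac{80}{3}$ ($M{\left(N,L \right)} = 8 - \frac{56}{-3} = 8 - - \frac{56}{3} = 8 + \frac{56}{3} = \frac{80}{3}$)
$\frac{-1126 - 947}{-2263 - 585} + M{\left(x{\left(8 \right)},45 \right)} = \frac{-1126 - 947}{-2263 - 585} + \frac{80}{3} = - \frac{2073}{-2848} + \frac{80}{3} = \left(-2073\right) \left(- \frac{1}{2848}\right) + \frac{80}{3} = \frac{2073}{2848} + \frac{80}{3} = \frac{234059}{8544}$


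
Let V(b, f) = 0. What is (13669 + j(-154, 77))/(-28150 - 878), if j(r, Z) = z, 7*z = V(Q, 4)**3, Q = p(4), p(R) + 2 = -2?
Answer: -13669/29028 ≈ -0.47089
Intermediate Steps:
p(R) = -4 (p(R) = -2 - 2 = -4)
Q = -4
z = 0 (z = (1/7)*0**3 = (1/7)*0 = 0)
j(r, Z) = 0
(13669 + j(-154, 77))/(-28150 - 878) = (13669 + 0)/(-28150 - 878) = 13669/(-29028) = 13669*(-1/29028) = -13669/29028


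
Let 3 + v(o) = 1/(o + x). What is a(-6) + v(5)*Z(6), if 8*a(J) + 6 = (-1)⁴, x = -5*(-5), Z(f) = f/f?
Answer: -431/120 ≈ -3.5917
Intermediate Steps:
Z(f) = 1
x = 25
a(J) = -5/8 (a(J) = -¾ + (⅛)*(-1)⁴ = -¾ + (⅛)*1 = -¾ + ⅛ = -5/8)
v(o) = -3 + 1/(25 + o) (v(o) = -3 + 1/(o + 25) = -3 + 1/(25 + o))
a(-6) + v(5)*Z(6) = -5/8 + ((-74 - 3*5)/(25 + 5))*1 = -5/8 + ((-74 - 15)/30)*1 = -5/8 + ((1/30)*(-89))*1 = -5/8 - 89/30*1 = -5/8 - 89/30 = -431/120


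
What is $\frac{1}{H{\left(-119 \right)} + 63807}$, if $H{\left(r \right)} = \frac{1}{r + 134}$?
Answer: $\frac{15}{957106} \approx 1.5672 \cdot 10^{-5}$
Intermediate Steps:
$H{\left(r \right)} = \frac{1}{134 + r}$
$\frac{1}{H{\left(-119 \right)} + 63807} = \frac{1}{\frac{1}{134 - 119} + 63807} = \frac{1}{\frac{1}{15} + 63807} = \frac{1}{\frac{957106}{15}} = \frac{15}{957106}$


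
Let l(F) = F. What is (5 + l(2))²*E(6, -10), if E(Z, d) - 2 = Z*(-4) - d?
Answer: -588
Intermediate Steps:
E(Z, d) = 2 - d - 4*Z (E(Z, d) = 2 + (Z*(-4) - d) = 2 + (-4*Z - d) = 2 + (-d - 4*Z) = 2 - d - 4*Z)
(5 + l(2))²*E(6, -10) = (5 + 2)²*(2 - 1*(-10) - 4*6) = 7²*(2 + 10 - 24) = 49*(-12) = -588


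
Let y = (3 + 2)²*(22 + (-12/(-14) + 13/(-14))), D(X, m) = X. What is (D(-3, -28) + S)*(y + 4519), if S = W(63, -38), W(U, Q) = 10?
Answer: 70941/2 ≈ 35471.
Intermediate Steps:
S = 10
y = 7675/14 (y = 5²*(22 + (-12*(-1/14) + 13*(-1/14))) = 25*(22 + (6/7 - 13/14)) = 25*(22 - 1/14) = 25*(307/14) = 7675/14 ≈ 548.21)
(D(-3, -28) + S)*(y + 4519) = (-3 + 10)*(7675/14 + 4519) = 7*(70941/14) = 70941/2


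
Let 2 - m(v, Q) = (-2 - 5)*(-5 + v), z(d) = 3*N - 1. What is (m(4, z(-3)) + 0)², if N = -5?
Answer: 25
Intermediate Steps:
z(d) = -16 (z(d) = 3*(-5) - 1 = -15 - 1 = -16)
m(v, Q) = -33 + 7*v (m(v, Q) = 2 - (-2 - 5)*(-5 + v) = 2 - (-7)*(-5 + v) = 2 - (35 - 7*v) = 2 + (-35 + 7*v) = -33 + 7*v)
(m(4, z(-3)) + 0)² = ((-33 + 7*4) + 0)² = ((-33 + 28) + 0)² = (-5 + 0)² = (-5)² = 25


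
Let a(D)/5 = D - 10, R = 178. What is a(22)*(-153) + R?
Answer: -9002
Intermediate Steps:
a(D) = -50 + 5*D (a(D) = 5*(D - 10) = 5*(-10 + D) = -50 + 5*D)
a(22)*(-153) + R = (-50 + 5*22)*(-153) + 178 = (-50 + 110)*(-153) + 178 = 60*(-153) + 178 = -9180 + 178 = -9002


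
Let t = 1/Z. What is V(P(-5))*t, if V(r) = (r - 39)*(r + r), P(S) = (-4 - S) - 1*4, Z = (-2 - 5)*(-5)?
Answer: 36/5 ≈ 7.2000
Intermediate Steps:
Z = 35 (Z = -7*(-5) = 35)
P(S) = -8 - S (P(S) = (-4 - S) - 4 = -8 - S)
V(r) = 2*r*(-39 + r) (V(r) = (-39 + r)*(2*r) = 2*r*(-39 + r))
t = 1/35 ≈ 0.028571
V(P(-5))*t = (2*(-8 - 1*(-5))*(-39 + (-8 - 1*(-5))))*(1/35) = (2*(-8 + 5)*(-39 + (-8 + 5)))*(1/35) = (2*(-3)*(-39 - 3))*(1/35) = (2*(-3)*(-42))*(1/35) = 252*(1/35) = 36/5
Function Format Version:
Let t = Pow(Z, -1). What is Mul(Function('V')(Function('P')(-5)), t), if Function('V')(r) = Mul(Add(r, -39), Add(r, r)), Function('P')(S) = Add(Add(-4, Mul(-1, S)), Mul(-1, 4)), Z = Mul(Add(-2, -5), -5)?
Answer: Rational(36, 5) ≈ 7.2000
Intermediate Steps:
Z = 35 (Z = Mul(-7, -5) = 35)
Function('P')(S) = Add(-8, Mul(-1, S)) (Function('P')(S) = Add(Add(-4, Mul(-1, S)), -4) = Add(-8, Mul(-1, S)))
Function('V')(r) = Mul(2, r, Add(-39, r)) (Function('V')(r) = Mul(Add(-39, r), Mul(2, r)) = Mul(2, r, Add(-39, r)))
t = Rational(1, 35) (t = Pow(35, -1) = Rational(1, 35) ≈ 0.028571)
Mul(Function('V')(Function('P')(-5)), t) = Mul(Mul(2, Add(-8, Mul(-1, -5)), Add(-39, Add(-8, Mul(-1, -5)))), Rational(1, 35)) = Mul(Mul(2, Add(-8, 5), Add(-39, Add(-8, 5))), Rational(1, 35)) = Mul(Mul(2, -3, Add(-39, -3)), Rational(1, 35)) = Mul(Mul(2, -3, -42), Rational(1, 35)) = Mul(252, Rational(1, 35)) = Rational(36, 5)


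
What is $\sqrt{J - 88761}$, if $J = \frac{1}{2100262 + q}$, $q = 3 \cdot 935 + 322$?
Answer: $\frac{2 i \sqrt{98175108942068473}}{2103389} \approx 297.93 i$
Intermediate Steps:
$q = 3127$ ($q = 2805 + 322 = 3127$)
$J = \frac{1}{2103389}$ ($J = \frac{1}{2100262 + 3127} = \frac{1}{2103389} \approx 4.7542 \cdot 10^{-7}$)
$\sqrt{J - 88761} = \sqrt{\frac{1}{2103389} - 88761} = \sqrt{- \frac{186698911028}{2103389}} = \frac{2 i \sqrt{98175108942068473}}{2103389}$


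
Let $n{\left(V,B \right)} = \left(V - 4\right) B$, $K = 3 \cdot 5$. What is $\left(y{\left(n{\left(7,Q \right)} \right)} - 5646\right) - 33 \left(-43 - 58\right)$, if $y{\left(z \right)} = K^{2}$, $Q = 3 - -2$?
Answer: $-2088$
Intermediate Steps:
$K = 15$
$Q = 5$ ($Q = 3 + 2 = 5$)
$n{\left(V,B \right)} = B \left(-4 + V\right)$ ($n{\left(V,B \right)} = \left(-4 + V\right) B = B \left(-4 + V\right)$)
$y{\left(z \right)} = 225$ ($y{\left(z \right)} = 15^{2} = 225$)
$\left(y{\left(n{\left(7,Q \right)} \right)} - 5646\right) - 33 \left(-43 - 58\right) = \left(225 - 5646\right) - 33 \left(-43 - 58\right) = -5421 - -3333 = -5421 + 3333 = -2088$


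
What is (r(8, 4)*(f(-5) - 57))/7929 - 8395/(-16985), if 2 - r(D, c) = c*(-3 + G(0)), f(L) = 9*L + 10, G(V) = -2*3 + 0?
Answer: 1436879/26934813 ≈ 0.053347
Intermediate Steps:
G(V) = -6 (G(V) = -6 + 0 = -6)
f(L) = 10 + 9*L
r(D, c) = 2 + 9*c (r(D, c) = 2 - c*(-3 - 6) = 2 - c*(-9) = 2 - (-9)*c = 2 + 9*c)
(r(8, 4)*(f(-5) - 57))/7929 - 8395/(-16985) = ((2 + 9*4)*((10 + 9*(-5)) - 57))/7929 - 8395/(-16985) = ((2 + 36)*((10 - 45) - 57))*(1/7929) - 8395*(-1/16985) = (38*(-35 - 57))*(1/7929) + 1679/3397 = (38*(-92))*(1/7929) + 1679/3397 = -3496*1/7929 + 1679/3397 = -3496/7929 + 1679/3397 = 1436879/26934813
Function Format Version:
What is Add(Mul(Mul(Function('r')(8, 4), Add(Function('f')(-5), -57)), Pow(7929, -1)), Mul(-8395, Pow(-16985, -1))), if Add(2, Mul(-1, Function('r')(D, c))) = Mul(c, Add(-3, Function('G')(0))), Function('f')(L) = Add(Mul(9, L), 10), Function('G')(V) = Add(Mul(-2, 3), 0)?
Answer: Rational(1436879, 26934813) ≈ 0.053347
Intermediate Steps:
Function('G')(V) = -6 (Function('G')(V) = Add(-6, 0) = -6)
Function('f')(L) = Add(10, Mul(9, L))
Function('r')(D, c) = Add(2, Mul(9, c)) (Function('r')(D, c) = Add(2, Mul(-1, Mul(c, Add(-3, -6)))) = Add(2, Mul(-1, Mul(c, -9))) = Add(2, Mul(-1, Mul(-9, c))) = Add(2, Mul(9, c)))
Add(Mul(Mul(Function('r')(8, 4), Add(Function('f')(-5), -57)), Pow(7929, -1)), Mul(-8395, Pow(-16985, -1))) = Add(Mul(Mul(Add(2, Mul(9, 4)), Add(Add(10, Mul(9, -5)), -57)), Pow(7929, -1)), Mul(-8395, Pow(-16985, -1))) = Add(Mul(Mul(Add(2, 36), Add(Add(10, -45), -57)), Rational(1, 7929)), Mul(-8395, Rational(-1, 16985))) = Add(Mul(Mul(38, Add(-35, -57)), Rational(1, 7929)), Rational(1679, 3397)) = Add(Mul(Mul(38, -92), Rational(1, 7929)), Rational(1679, 3397)) = Add(Mul(-3496, Rational(1, 7929)), Rational(1679, 3397)) = Add(Rational(-3496, 7929), Rational(1679, 3397)) = Rational(1436879, 26934813)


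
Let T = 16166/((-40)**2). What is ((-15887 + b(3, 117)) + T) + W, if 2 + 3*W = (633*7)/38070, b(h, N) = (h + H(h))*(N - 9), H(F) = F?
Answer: -46383038659/3045600 ≈ -15230.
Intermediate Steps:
b(h, N) = 2*h*(-9 + N) (b(h, N) = (h + h)*(N - 9) = (2*h)*(-9 + N) = 2*h*(-9 + N))
T = 8083/800 (T = 16166/1600 = 16166*(1/1600) = 8083/800 ≈ 10.104)
W = -23903/38070 (W = -2/3 + ((633*7)/38070)/3 = -2/3 + (4431*(1/38070))/3 = -2/3 + (1/3)*(1477/12690) = -2/3 + 1477/38070 = -23903/38070 ≈ -0.62787)
((-15887 + b(3, 117)) + T) + W = ((-15887 + 2*3*(-9 + 117)) + 8083/800) - 23903/38070 = ((-15887 + 2*3*108) + 8083/800) - 23903/38070 = ((-15887 + 648) + 8083/800) - 23903/38070 = (-15239 + 8083/800) - 23903/38070 = -12183117/800 - 23903/38070 = -46383038659/3045600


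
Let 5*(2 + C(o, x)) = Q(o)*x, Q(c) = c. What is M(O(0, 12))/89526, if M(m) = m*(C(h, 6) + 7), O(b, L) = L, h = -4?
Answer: 2/74605 ≈ 2.6808e-5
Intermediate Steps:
C(o, x) = -2 + o*x/5 (C(o, x) = -2 + (o*x)/5 = -2 + o*x/5)
M(m) = m/5 (M(m) = m*((-2 + (⅕)*(-4)*6) + 7) = m*((-2 - 24/5) + 7) = m*(-34/5 + 7) = m*(⅕) = m/5)
M(O(0, 12))/89526 = ((⅕)*12)/89526 = (12/5)*(1/89526) = 2/74605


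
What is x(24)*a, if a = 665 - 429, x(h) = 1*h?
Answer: 5664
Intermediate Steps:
x(h) = h
a = 236
x(24)*a = 24*236 = 5664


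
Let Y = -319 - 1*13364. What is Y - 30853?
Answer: -44536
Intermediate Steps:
Y = -13683 (Y = -319 - 13364 = -13683)
Y - 30853 = -13683 - 30853 = -44536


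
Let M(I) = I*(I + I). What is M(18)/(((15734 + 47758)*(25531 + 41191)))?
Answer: 27/176513051 ≈ 1.5296e-7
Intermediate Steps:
M(I) = 2*I² (M(I) = I*(2*I) = 2*I²)
M(18)/(((15734 + 47758)*(25531 + 41191))) = (2*18²)/(((15734 + 47758)*(25531 + 41191))) = (2*324)/((63492*66722)) = 648/4236313224 = 648*(1/4236313224) = 27/176513051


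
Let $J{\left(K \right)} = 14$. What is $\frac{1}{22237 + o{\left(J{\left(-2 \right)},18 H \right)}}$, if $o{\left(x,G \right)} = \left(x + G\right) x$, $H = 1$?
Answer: $\frac{1}{22685} \approx 4.4082 \cdot 10^{-5}$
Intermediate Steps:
$o{\left(x,G \right)} = x \left(G + x\right)$ ($o{\left(x,G \right)} = \left(G + x\right) x = x \left(G + x\right)$)
$\frac{1}{22237 + o{\left(J{\left(-2 \right)},18 H \right)}} = \frac{1}{22237 + 14 \left(18 \cdot 1 + 14\right)} = \frac{1}{22237 + 14 \left(18 + 14\right)} = \frac{1}{22237 + 14 \cdot 32} = \frac{1}{22237 + 448} = \frac{1}{22685}$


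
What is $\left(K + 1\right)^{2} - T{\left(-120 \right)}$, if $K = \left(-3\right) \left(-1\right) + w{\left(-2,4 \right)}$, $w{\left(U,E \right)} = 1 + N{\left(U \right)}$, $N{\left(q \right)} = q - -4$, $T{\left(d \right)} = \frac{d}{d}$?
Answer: $48$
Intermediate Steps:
$T{\left(d \right)} = 1$
$N{\left(q \right)} = 4 + q$ ($N{\left(q \right)} = q + 4 = 4 + q$)
$w{\left(U,E \right)} = 5 + U$ ($w{\left(U,E \right)} = 1 + \left(4 + U\right) = 5 + U$)
$K = 6$ ($K = \left(-3\right) \left(-1\right) + \left(5 - 2\right) = 3 + 3 = 6$)
$\left(K + 1\right)^{2} - T{\left(-120 \right)} = \left(6 + 1\right)^{2} - 1 = 7^{2} - 1 = 49 - 1 = 48$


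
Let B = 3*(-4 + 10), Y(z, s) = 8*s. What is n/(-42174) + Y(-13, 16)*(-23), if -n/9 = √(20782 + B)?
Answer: -2944 + 20*√13/2343 ≈ -2944.0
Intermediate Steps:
B = 18 (B = 3*6 = 18)
n = -360*√13 (n = -9*√(20782 + 18) = -360*√13 ≈ -1298.0)
n/(-42174) + Y(-13, 16)*(-23) = -360*√13/(-42174) + (8*16)*(-23) = -360*√13*(-1/42174) + 128*(-23) = 20*√13/2343 - 2944 = -2944 + 20*√13/2343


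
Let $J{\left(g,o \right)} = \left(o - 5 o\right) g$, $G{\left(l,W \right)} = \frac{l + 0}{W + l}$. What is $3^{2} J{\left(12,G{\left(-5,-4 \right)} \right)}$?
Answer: $-240$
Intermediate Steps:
$G{\left(l,W \right)} = \frac{l}{W + l}$
$J{\left(g,o \right)} = - 4 g o$ ($J{\left(g,o \right)} = - 4 o g = - 4 g o$)
$3^{2} J{\left(12,G{\left(-5,-4 \right)} \right)} = 3^{2} \left(\left(-4\right) 12 \left(- \frac{5}{-4 - 5}\right)\right) = 9 \left(\left(-4\right) 12 \left(- \frac{5}{-9}\right)\right) = 9 \left(\left(-4\right) 12 \left(\left(-5\right) \left(- \frac{1}{9}\right)\right)\right) = 9 \left(\left(-4\right) 12 \cdot \frac{5}{9}\right) = 9 \left(- \frac{80}{3}\right) = -240$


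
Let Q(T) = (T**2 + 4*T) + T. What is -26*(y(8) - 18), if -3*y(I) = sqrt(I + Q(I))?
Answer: 468 + 104*sqrt(7)/3 ≈ 559.72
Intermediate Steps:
Q(T) = T**2 + 5*T
y(I) = -sqrt(I + I*(5 + I))/3
-26*(y(8) - 18) = -26*(-2*sqrt(2)*sqrt(6 + 8)/3 - 18) = -26*(-4*sqrt(7)/3 - 18) = -26*(-18 - 4*sqrt(7)/3) = 468 + 104*sqrt(7)/3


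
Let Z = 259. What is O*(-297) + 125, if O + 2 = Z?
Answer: -76204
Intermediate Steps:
O = 257 (O = -2 + 259 = 257)
O*(-297) + 125 = 257*(-297) + 125 = -76329 + 125 = -76204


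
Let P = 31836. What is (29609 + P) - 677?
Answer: 60768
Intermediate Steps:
(29609 + P) - 677 = (29609 + 31836) - 677 = 61445 - 677 = 60768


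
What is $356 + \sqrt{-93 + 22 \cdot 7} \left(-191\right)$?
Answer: $356 - 191 \sqrt{61} \approx -1135.8$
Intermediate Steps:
$356 + \sqrt{-93 + 22 \cdot 7} \left(-191\right) = 356 + \sqrt{-93 + 154} \left(-191\right) = 356 + \sqrt{61} \left(-191\right) = 356 - 191 \sqrt{61}$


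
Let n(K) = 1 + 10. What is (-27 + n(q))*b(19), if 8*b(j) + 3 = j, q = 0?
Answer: -32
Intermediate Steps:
b(j) = -3/8 + j/8
n(K) = 11
(-27 + n(q))*b(19) = (-27 + 11)*(-3/8 + (⅛)*19) = -16*(-3/8 + 19/8) = -16*2 = -32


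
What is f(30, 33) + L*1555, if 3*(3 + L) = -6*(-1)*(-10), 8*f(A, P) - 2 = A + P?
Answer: -286055/8 ≈ -35757.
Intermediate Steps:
f(A, P) = ¼ + A/8 + P/8 (f(A, P) = ¼ + (A + P)/8 = ¼ + (A/8 + P/8) = ¼ + A/8 + P/8)
L = -23 (L = -3 + (-6*(-1)*(-10))/3 = -3 + (6*(-10))/3 = -3 + (⅓)*(-60) = -3 - 20 = -23)
f(30, 33) + L*1555 = (¼ + (⅛)*30 + (⅛)*33) - 23*1555 = (¼ + 15/4 + 33/8) - 35765 = 65/8 - 35765 = -286055/8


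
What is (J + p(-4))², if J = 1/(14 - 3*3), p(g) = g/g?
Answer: 36/25 ≈ 1.4400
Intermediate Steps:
p(g) = 1
J = ⅕ (J = 1/(14 - 9) = 1/5 = ⅕ ≈ 0.20000)
(J + p(-4))² = (⅕ + 1)² = (6/5)² = 36/25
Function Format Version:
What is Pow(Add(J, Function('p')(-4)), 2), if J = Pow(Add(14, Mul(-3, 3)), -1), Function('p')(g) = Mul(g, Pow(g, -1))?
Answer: Rational(36, 25) ≈ 1.4400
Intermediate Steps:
Function('p')(g) = 1
J = Rational(1, 5) (J = Pow(Add(14, -9), -1) = Pow(5, -1) = Rational(1, 5) ≈ 0.20000)
Pow(Add(J, Function('p')(-4)), 2) = Pow(Add(Rational(1, 5), 1), 2) = Pow(Rational(6, 5), 2) = Rational(36, 25)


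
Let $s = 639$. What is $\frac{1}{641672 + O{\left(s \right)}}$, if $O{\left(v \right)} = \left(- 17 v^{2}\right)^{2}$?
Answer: $\frac{1}{48183825924521} \approx 2.0754 \cdot 10^{-14}$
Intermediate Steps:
$O{\left(v \right)} = 289 v^{4}$
$\frac{1}{641672 + O{\left(s \right)}} = \frac{1}{641672 + 289 \cdot 639^{4}} = \frac{1}{641672 + 289 \cdot 166726039041} = \frac{1}{641672 + 48183825282849} = \frac{1}{48183825924521}$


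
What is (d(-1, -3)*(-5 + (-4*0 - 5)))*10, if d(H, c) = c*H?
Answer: -300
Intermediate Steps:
d(H, c) = H*c
(d(-1, -3)*(-5 + (-4*0 - 5)))*10 = ((-1*(-3))*(-5 + (-4*0 - 5)))*10 = (3*(-5 + (0 - 5)))*10 = (3*(-5 - 5))*10 = (3*(-10))*10 = -30*10 = -300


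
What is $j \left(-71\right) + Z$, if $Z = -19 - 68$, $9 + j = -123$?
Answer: $9285$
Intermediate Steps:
$j = -132$ ($j = -9 - 123 = -132$)
$Z = -87$ ($Z = -19 - 68 = -87$)
$j \left(-71\right) + Z = \left(-132\right) \left(-71\right) - 87 = 9372 - 87 = 9285$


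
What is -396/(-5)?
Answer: 396/5 ≈ 79.200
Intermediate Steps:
-396/(-5) = -396*(-1)/5 = -6*(-66/5) = 396/5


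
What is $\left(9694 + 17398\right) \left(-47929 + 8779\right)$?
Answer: $-1060651800$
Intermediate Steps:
$\left(9694 + 17398\right) \left(-47929 + 8779\right) = 27092 \left(-39150\right) = -1060651800$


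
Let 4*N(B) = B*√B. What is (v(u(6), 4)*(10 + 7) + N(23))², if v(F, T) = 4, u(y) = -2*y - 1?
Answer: 86151/16 + 782*√23 ≈ 9134.8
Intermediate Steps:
u(y) = -1 - 2*y
N(B) = B^(3/2)/4 (N(B) = (B*√B)/4 = B^(3/2)/4)
(v(u(6), 4)*(10 + 7) + N(23))² = (4*(10 + 7) + 23^(3/2)/4)² = (4*17 + (23*√23)/4)² = (68 + 23*√23/4)²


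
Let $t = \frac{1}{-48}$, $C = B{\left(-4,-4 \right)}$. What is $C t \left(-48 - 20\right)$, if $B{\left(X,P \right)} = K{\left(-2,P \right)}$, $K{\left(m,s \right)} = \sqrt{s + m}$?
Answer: $\frac{17 i \sqrt{6}}{12} \approx 3.4701 i$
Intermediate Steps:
$K{\left(m,s \right)} = \sqrt{m + s}$
$B{\left(X,P \right)} = \sqrt{-2 + P}$
$C = i \sqrt{6}$ ($C = \sqrt{-2 - 4} = \sqrt{-6} = i \sqrt{6} \approx 2.4495 i$)
$t = - \frac{1}{48} \approx -0.020833$
$C t \left(-48 - 20\right) = i \sqrt{6} \left(- \frac{1}{48}\right) \left(-48 - 20\right) = - \frac{i \sqrt{6}}{48} \left(-68\right) = \frac{17 i \sqrt{6}}{12}$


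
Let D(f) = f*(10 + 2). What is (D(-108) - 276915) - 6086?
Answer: -284297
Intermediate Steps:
D(f) = 12*f (D(f) = f*12 = 12*f)
(D(-108) - 276915) - 6086 = (12*(-108) - 276915) - 6086 = (-1296 - 276915) - 6086 = -278211 - 6086 = -284297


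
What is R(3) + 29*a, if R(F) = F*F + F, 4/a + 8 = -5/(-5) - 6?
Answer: 40/13 ≈ 3.0769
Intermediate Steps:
a = -4/13 (a = 4/(-8 + (-5/(-5) - 6)) = 4/(-8 + (-5*(-1)/5 - 6)) = 4/(-8 + (-1*(-1) - 6)) = 4/(-8 + (1 - 6)) = 4/(-8 - 5) = 4/(-13) = 4*(-1/13) = -4/13 ≈ -0.30769)
R(F) = F + F² (R(F) = F² + F = F + F²)
R(3) + 29*a = 3*(1 + 3) + 29*(-4/13) = 3*4 - 116/13 = 12 - 116/13 = 40/13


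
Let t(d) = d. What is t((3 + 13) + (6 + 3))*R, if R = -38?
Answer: -950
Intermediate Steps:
t((3 + 13) + (6 + 3))*R = ((3 + 13) + (6 + 3))*(-38) = (16 + 9)*(-38) = 25*(-38) = -950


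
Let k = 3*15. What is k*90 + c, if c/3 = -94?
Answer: 3768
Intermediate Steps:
c = -282 (c = 3*(-94) = -282)
k = 45
k*90 + c = 45*90 - 282 = 4050 - 282 = 3768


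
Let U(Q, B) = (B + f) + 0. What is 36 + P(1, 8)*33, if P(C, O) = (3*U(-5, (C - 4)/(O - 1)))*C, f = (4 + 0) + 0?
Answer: 2727/7 ≈ 389.57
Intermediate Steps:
f = 4 (f = 4 + 0 = 4)
U(Q, B) = 4 + B (U(Q, B) = (B + 4) + 0 = (4 + B) + 0 = 4 + B)
P(C, O) = C*(12 + 3*(-4 + C)/(-1 + O)) (P(C, O) = (3*(4 + (C - 4)/(O - 1)))*C = (3*(4 + (-4 + C)/(-1 + O)))*C = (12 + 3*(-4 + C)/(-1 + O))*C = C*(12 + 3*(-4 + C)/(-1 + O)))
36 + P(1, 8)*33 = 36 + (3*1*(-8 + 1 + 4*8)/(-1 + 8))*33 = 36 + (3*1*(-8 + 1 + 32)/7)*33 = 36 + (3*1*(⅐)*25)*33 = 36 + (75/7)*33 = 36 + 2475/7 = 2727/7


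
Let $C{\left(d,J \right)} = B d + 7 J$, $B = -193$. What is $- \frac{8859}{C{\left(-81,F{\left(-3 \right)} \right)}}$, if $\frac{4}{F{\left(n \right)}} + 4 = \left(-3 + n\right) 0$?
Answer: $- \frac{8859}{15626} \approx -0.56694$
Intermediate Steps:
$F{\left(n \right)} = -1$ ($F{\left(n \right)} = \frac{4}{-4 + \left(-3 + n\right) 0} = \frac{4}{-4 + 0} = \frac{4}{-4} = 4 \left(- \frac{1}{4}\right) = -1$)
$C{\left(d,J \right)} = - 193 d + 7 J$
$- \frac{8859}{C{\left(-81,F{\left(-3 \right)} \right)}} = - \frac{8859}{\left(-193\right) \left(-81\right) + 7 \left(-1\right)} = - \frac{8859}{15633 - 7} = - \frac{8859}{15626}$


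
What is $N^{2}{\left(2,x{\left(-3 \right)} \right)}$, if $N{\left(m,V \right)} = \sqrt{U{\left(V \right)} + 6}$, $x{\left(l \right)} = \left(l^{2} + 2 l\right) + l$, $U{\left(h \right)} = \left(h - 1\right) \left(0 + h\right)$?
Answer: $6$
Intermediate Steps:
$U{\left(h \right)} = h \left(-1 + h\right)$ ($U{\left(h \right)} = \left(h - 1\right) h = \left(-1 + h\right) h = h \left(-1 + h\right)$)
$x{\left(l \right)} = l^{2} + 3 l$
$N{\left(m,V \right)} = \sqrt{6 + V \left(-1 + V\right)}$ ($N{\left(m,V \right)} = \sqrt{V \left(-1 + V\right) + 6} = \sqrt{6 + V \left(-1 + V\right)}$)
$N^{2}{\left(2,x{\left(-3 \right)} \right)} = \left(\sqrt{6 + - 3 \left(3 - 3\right) \left(-1 - 3 \left(3 - 3\right)\right)}\right)^{2} = \left(\sqrt{6 + \left(-3\right) 0 \left(-1 - 0\right)}\right)^{2} = \left(\sqrt{6 + 0 \left(-1 + 0\right)}\right)^{2} = \left(\sqrt{6 + 0 \left(-1\right)}\right)^{2} = \left(\sqrt{6 + 0}\right)^{2} = \left(\sqrt{6}\right)^{2} = 6$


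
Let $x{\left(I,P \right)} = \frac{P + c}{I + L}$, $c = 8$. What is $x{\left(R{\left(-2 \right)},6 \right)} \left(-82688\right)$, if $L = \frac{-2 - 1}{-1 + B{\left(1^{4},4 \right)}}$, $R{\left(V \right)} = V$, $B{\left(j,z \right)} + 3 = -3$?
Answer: $\frac{8103424}{11} \approx 7.3668 \cdot 10^{5}$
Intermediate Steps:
$B{\left(j,z \right)} = -6$ ($B{\left(j,z \right)} = -3 - 3 = -6$)
$L = \frac{3}{7}$ ($L = \frac{-2 - 1}{-1 - 6} = - \frac{3}{-7} = \left(-3\right) \left(- \frac{1}{7}\right) = \frac{3}{7} \approx 0.42857$)
$x{\left(I,P \right)} = \frac{8 + P}{\frac{3}{7} + I}$ ($x{\left(I,P \right)} = \frac{P + 8}{I + \frac{3}{7}} = \frac{8 + P}{\frac{3}{7} + I}$)
$x{\left(R{\left(-2 \right)},6 \right)} \left(-82688\right) = \frac{7 \left(8 + 6\right)}{3 + 7 \left(-2\right)} \left(-82688\right) = 7 \frac{1}{3 - 14} \cdot 14 \left(-82688\right) = 7 \frac{1}{-11} \cdot 14 \left(-82688\right) = 7 \left(- \frac{1}{11}\right) 14 \left(-82688\right) = \left(- \frac{98}{11}\right) \left(-82688\right) = \frac{8103424}{11}$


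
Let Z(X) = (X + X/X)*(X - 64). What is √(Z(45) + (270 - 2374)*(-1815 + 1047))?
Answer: √1614998 ≈ 1270.8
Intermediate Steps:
Z(X) = (1 + X)*(-64 + X) (Z(X) = (X + 1)*(-64 + X) = (1 + X)*(-64 + X))
√(Z(45) + (270 - 2374)*(-1815 + 1047)) = √((-64 + 45² - 63*45) + (270 - 2374)*(-1815 + 1047)) = √((-64 + 2025 - 2835) - 2104*(-768)) = √(-874 + 1615872) = √1614998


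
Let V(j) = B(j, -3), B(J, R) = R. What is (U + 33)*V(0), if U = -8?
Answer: -75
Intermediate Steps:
V(j) = -3
(U + 33)*V(0) = (-8 + 33)*(-3) = 25*(-3) = -75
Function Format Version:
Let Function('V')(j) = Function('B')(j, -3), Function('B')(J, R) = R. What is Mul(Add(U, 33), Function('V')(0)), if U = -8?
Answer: -75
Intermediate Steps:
Function('V')(j) = -3
Mul(Add(U, 33), Function('V')(0)) = Mul(Add(-8, 33), -3) = Mul(25, -3) = -75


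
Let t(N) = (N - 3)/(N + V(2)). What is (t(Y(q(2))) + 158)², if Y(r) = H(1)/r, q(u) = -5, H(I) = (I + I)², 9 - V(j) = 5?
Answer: 6295081/256 ≈ 24590.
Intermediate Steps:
V(j) = 4 (V(j) = 9 - 1*5 = 9 - 5 = 4)
H(I) = 4*I² (H(I) = (2*I)² = 4*I²)
Y(r) = 4/r (Y(r) = (4*1²)/r = (4*1)/r = 4/r)
t(N) = (-3 + N)/(4 + N) (t(N) = (N - 3)/(N + 4) = (-3 + N)/(4 + N))
(t(Y(q(2))) + 158)² = ((-3 + 4/(-5))/(4 + 4/(-5)) + 158)² = ((-3 + 4*(-⅕))/(4 + 4*(-⅕)) + 158)² = ((-3 - ⅘)/(4 - ⅘) + 158)² = (-19/5/(16/5) + 158)² = ((5/16)*(-19/5) + 158)² = (-19/16 + 158)² = (2509/16)² = 6295081/256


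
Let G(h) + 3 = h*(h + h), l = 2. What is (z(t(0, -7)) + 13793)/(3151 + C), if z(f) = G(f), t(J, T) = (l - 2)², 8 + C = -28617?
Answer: -6895/12737 ≈ -0.54134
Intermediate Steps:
G(h) = -3 + 2*h² (G(h) = -3 + h*(h + h) = -3 + h*(2*h) = -3 + 2*h²)
C = -28625 (C = -8 - 28617 = -28625)
t(J, T) = 0 (t(J, T) = (2 - 2)² = 0² = 0)
z(f) = -3 + 2*f²
(z(t(0, -7)) + 13793)/(3151 + C) = ((-3 + 2*0²) + 13793)/(3151 - 28625) = ((-3 + 2*0) + 13793)/(-25474) = ((-3 + 0) + 13793)*(-1/25474) = (-3 + 13793)*(-1/25474) = 13790*(-1/25474) = -6895/12737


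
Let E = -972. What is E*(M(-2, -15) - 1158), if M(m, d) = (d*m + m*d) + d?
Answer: 1081836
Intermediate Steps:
M(m, d) = d + 2*d*m (M(m, d) = (d*m + d*m) + d = 2*d*m + d = d + 2*d*m)
E*(M(-2, -15) - 1158) = -972*(-15*(1 + 2*(-2)) - 1158) = -972*(-15*(1 - 4) - 1158) = -972*(-15*(-3) - 1158) = -972*(45 - 1158) = -972*(-1113) = 1081836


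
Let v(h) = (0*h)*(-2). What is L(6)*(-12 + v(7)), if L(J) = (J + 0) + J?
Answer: -144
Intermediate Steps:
v(h) = 0 (v(h) = 0*(-2) = 0)
L(J) = 2*J (L(J) = J + J = 2*J)
L(6)*(-12 + v(7)) = (2*6)*(-12 + 0) = 12*(-12) = -144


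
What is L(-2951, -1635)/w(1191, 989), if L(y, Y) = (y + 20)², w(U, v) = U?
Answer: 2863587/397 ≈ 7213.1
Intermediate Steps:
L(y, Y) = (20 + y)²
L(-2951, -1635)/w(1191, 989) = (20 - 2951)²/1191 = (-2931)²*(1/1191) = 8590761*(1/1191) = 2863587/397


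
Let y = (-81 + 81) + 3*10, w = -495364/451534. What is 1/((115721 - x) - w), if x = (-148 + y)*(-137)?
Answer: 225767/22476481367 ≈ 1.0045e-5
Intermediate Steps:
w = -247682/225767 (w = -495364*1/451534 = -247682/225767 ≈ -1.0971)
y = 30 (y = 0 + 30 = 30)
x = 16166 (x = (-148 + 30)*(-137) = -118*(-137) = 16166)
1/((115721 - x) - w) = 1/((115721 - 1*16166) - 1*(-247682/225767)) = 1/((115721 - 16166) + 247682/225767) = 1/(99555 + 247682/225767) = 1/(22476481367/225767) = 225767/22476481367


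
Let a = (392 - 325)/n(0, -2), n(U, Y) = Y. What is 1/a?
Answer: -2/67 ≈ -0.029851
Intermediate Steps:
a = -67/2 (a = (392 - 325)/(-2) = 67*(-½) = -67/2 ≈ -33.500)
1/a = 1/(-67/2) = -2/67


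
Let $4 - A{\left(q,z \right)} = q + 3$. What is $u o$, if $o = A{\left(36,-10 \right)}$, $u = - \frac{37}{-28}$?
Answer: $- \frac{185}{4} \approx -46.25$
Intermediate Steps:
$A{\left(q,z \right)} = 1 - q$ ($A{\left(q,z \right)} = 4 - \left(q + 3\right) = 4 - \left(3 + q\right) = 1 - q$)
$u = \frac{37}{28}$ ($u = \left(-37\right) \left(- \frac{1}{28}\right) = \frac{37}{28} \approx 1.3214$)
$o = -35$ ($o = 1 - 36 = -35$)
$u o = \frac{37}{28} \left(-35\right) = - \frac{185}{4}$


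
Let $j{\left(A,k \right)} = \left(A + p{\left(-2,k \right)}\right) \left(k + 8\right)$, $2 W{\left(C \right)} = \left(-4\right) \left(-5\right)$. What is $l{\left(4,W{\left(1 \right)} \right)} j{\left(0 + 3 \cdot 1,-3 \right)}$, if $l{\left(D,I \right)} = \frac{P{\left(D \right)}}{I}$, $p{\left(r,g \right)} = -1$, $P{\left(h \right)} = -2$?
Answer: $-2$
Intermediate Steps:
$W{\left(C \right)} = 10$ ($W{\left(C \right)} = \frac{\left(-4\right) \left(-5\right)}{2} = \frac{1}{2} \cdot 20 = 10$)
$j{\left(A,k \right)} = \left(-1 + A\right) \left(8 + k\right)$ ($j{\left(A,k \right)} = \left(A - 1\right) \left(k + 8\right) = \left(-1 + A\right) \left(8 + k\right)$)
$l{\left(D,I \right)} = - \frac{2}{I}$
$l{\left(4,W{\left(1 \right)} \right)} j{\left(0 + 3 \cdot 1,-3 \right)} = - \frac{2}{10} \left(-8 - -3 + 8 \left(0 + 3 \cdot 1\right) + \left(0 + 3 \cdot 1\right) \left(-3\right)\right) = \left(-2\right) \frac{1}{10} \left(-8 + 3 + 8 \left(0 + 3\right) + \left(0 + 3\right) \left(-3\right)\right) = - \frac{-8 + 3 + 8 \cdot 3 + 3 \left(-3\right)}{5} = - \frac{-8 + 3 + 24 - 9}{5} = \left(- \frac{1}{5}\right) 10 = -2$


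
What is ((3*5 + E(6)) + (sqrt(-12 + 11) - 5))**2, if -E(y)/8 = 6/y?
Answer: (2 + I)**2 ≈ 3.0 + 4.0*I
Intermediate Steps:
E(y) = -48/y
((3*5 + E(6)) + (sqrt(-12 + 11) - 5))**2 = ((3*5 - 48/6) + (sqrt(-12 + 11) - 5))**2 = ((15 - 48*1/6) + (sqrt(-1) - 5))**2 = ((15 - 8) + (I - 5))**2 = (7 + (-5 + I))**2 = (2 + I)**2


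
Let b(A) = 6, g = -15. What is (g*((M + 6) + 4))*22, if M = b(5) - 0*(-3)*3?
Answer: -5280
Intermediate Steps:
M = 6 (M = 6 - 0*(-3)*3 = 6 - 0*3 = 6 - 1*0 = 6 + 0 = 6)
(g*((M + 6) + 4))*22 = -15*((6 + 6) + 4)*22 = -15*(12 + 4)*22 = -15*16*22 = -240*22 = -5280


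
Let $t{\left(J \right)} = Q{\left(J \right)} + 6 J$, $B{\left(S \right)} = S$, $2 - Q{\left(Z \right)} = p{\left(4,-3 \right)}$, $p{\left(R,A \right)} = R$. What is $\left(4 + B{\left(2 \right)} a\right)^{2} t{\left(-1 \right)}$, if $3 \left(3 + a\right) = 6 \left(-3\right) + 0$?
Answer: $-1568$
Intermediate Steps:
$Q{\left(Z \right)} = -2$ ($Q{\left(Z \right)} = 2 - 4 = -2$)
$a = -9$ ($a = -3 + \frac{6 \left(-3\right) + 0}{3} = -3 + \frac{-18 + 0}{3} = -3 + \frac{1}{3} \left(-18\right) = -3 - 6 = -9$)
$t{\left(J \right)} = -2 + 6 J$
$\left(4 + B{\left(2 \right)} a\right)^{2} t{\left(-1 \right)} = \left(4 + 2 \left(-9\right)\right)^{2} \left(-2 + 6 \left(-1\right)\right) = \left(4 - 18\right)^{2} \left(-2 - 6\right) = \left(-14\right)^{2} \left(-8\right) = 196 \left(-8\right) = -1568$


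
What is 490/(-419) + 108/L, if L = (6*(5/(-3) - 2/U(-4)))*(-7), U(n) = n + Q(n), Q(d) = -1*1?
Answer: 47960/55727 ≈ 0.86062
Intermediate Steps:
Q(d) = -1
U(n) = -1 + n (U(n) = n - 1 = -1 + n)
L = 266/5 (L = (6*(5/(-3) - 2/(-1 - 4)))*(-7) = (6*(5*(-⅓) - 2/(-5)))*(-7) = (6*(-5/3 - 2*(-⅕)))*(-7) = (6*(-5/3 + ⅖))*(-7) = (6*(-19/15))*(-7) = -38/5*(-7) = 266/5 ≈ 53.200)
490/(-419) + 108/L = 490/(-419) + 108/(266/5) = 490*(-1/419) + 108*(5/266) = -490/419 + 270/133 = 47960/55727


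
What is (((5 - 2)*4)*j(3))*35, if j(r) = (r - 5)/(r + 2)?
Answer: -168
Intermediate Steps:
j(r) = (-5 + r)/(2 + r)
(((5 - 2)*4)*j(3))*35 = (((5 - 2)*4)*((-5 + 3)/(2 + 3)))*35 = ((3*4)*(-2/5))*35 = (12*((⅕)*(-2)))*35 = (12*(-⅖))*35 = -24/5*35 = -168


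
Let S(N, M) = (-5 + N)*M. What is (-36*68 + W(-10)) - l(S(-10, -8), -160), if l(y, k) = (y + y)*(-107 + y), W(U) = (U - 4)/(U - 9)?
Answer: -105778/19 ≈ -5567.3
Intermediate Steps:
W(U) = (-4 + U)/(-9 + U)
S(N, M) = M*(-5 + N)
l(y, k) = 2*y*(-107 + y) (l(y, k) = (2*y)*(-107 + y) = 2*y*(-107 + y))
(-36*68 + W(-10)) - l(S(-10, -8), -160) = (-36*68 + (-4 - 10)/(-9 - 10)) - 2*(-8*(-5 - 10))*(-107 - 8*(-5 - 10)) = (-2448 - 14/(-19)) - 2*(-8*(-15))*(-107 - 8*(-15)) = (-2448 - 1/19*(-14)) - 2*120*(-107 + 120) = (-2448 + 14/19) - 2*120*13 = -46498/19 - 1*3120 = -46498/19 - 3120 = -105778/19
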